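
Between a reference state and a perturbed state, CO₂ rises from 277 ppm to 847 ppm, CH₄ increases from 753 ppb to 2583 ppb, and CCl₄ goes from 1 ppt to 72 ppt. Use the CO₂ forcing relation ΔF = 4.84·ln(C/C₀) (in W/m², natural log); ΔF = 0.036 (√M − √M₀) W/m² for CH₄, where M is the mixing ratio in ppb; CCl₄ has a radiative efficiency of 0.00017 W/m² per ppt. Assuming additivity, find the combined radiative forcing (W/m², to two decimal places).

CO₂: 4.84 × ln(847/277) = 4.84 × ln(3.05776) = 4.84 × 1.11768 = 5.4096 W/m².
CH₄: 0.036 × (√2583 − √753) = 0.036 × (50.8232 − 27.4408) = 0.036 × 23.3824 = 0.8418 W/m².
CCl₄: ΔF = 0.00017 × (72 − 1) = 0.00017 × 71 = 0.0121 W/m².
Total ΔF = 5.4096 + 0.8418 + 0.0121 = 6.2635 W/m².

ΔF = 6.26 W/m²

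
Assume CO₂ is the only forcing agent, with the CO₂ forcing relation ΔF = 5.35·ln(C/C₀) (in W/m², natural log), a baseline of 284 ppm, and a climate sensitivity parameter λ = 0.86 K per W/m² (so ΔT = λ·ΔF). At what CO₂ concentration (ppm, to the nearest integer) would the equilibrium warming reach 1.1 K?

Required forcing: ΔF = ΔT/λ = 1.1/0.86 = 1.2791 W/m².
Then ln(C/284) = ΔF/5.35 = 1.2791/5.35 = 0.23908.
So C = 284 × e^0.23908 = 284 × 1.27008 = 360.70 ppm.

C ≈ 361 ppm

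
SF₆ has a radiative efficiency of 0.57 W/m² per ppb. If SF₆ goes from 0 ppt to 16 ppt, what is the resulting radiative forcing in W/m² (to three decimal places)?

SF₆: Δ = 16 − 0 = 16 ppt = 0.016 ppb; ΔF = 0.57 × 0.016 = 0.0091 W/m².

ΔF = 0.009 W/m²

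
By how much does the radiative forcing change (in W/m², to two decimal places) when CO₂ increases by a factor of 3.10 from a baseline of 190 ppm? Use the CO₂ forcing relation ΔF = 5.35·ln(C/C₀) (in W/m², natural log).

ΔF = 5.35 × ln(3.10) = 5.35 × 1.13140 = 6.0530 W/m².

ΔF = 6.05 W/m²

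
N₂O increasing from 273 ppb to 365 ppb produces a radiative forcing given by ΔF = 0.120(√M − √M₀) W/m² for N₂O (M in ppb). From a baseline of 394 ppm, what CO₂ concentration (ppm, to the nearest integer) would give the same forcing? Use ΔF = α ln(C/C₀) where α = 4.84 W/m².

N₂O forcing: 0.120 × (√365 − √273) = 0.120 × (19.1050 − 16.5227) = 0.120 × 2.5823 = 0.30988 W/m².
Set 4.84 ln(C/394) = 0.30988: ln(C/394) = 0.30988/4.84 = 0.06402, so C = 394 × e^0.06402 = 394 × 1.06611 = 420.05 ppm.

C ≈ 420 ppm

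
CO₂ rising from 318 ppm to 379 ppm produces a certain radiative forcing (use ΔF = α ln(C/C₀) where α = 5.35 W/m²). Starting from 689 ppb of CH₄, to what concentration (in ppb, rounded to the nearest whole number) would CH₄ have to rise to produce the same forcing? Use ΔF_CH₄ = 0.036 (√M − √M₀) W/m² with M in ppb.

M ≈ 2738 ppb

CO₂ forcing: 5.35 × ln(379/318) = 5.35 × 0.175485 = 0.93884 W/m².
Set 0.036(√M − √689) = 0.93884: √M = 0.93884/0.036 + √689 = 26.0789 + 26.2488 = 52.3277.
M = (52.3277)² = 2738.19 ppb.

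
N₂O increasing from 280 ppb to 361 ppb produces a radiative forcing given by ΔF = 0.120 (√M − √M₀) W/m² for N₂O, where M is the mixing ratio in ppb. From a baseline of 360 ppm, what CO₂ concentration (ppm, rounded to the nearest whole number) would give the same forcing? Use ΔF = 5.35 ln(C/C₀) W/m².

N₂O forcing: 0.120 × (√361 − √280) = 0.120 × (19.0000 − 16.7332) = 0.120 × 2.2668 = 0.27202 W/m².
Set 5.35 ln(C/360) = 0.27202: ln(C/360) = 0.27202/5.35 = 0.05084, so C = 360 × e^0.05084 = 360 × 1.05215 = 378.77 ppm.

C ≈ 379 ppm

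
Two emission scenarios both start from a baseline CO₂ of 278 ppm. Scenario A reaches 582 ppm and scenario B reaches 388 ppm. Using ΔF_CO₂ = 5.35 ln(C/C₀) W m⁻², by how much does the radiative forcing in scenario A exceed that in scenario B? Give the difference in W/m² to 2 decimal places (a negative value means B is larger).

ΔF_A − ΔF_B = 2.17 W/m²

ΔF_A = 5.35 ln(582/278) = 5.35 × 0.73885 = 3.9528 W/m².
ΔF_B = 5.35 ln(388/278) = 5.35 × 0.33338 = 1.7836 W/m².
Difference: 3.9528 − 1.7836 = 2.1692 W/m².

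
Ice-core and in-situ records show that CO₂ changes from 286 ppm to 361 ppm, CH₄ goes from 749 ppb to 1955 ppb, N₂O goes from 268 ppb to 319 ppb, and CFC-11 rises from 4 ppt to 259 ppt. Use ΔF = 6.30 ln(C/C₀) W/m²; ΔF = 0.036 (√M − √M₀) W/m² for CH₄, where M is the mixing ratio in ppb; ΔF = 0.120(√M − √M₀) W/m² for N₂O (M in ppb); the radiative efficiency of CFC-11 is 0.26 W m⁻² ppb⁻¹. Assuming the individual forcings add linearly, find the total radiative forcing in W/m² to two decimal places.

ΔF = 2.32 W/m²

CO₂: 6.30 × ln(361/286) = 6.30 × ln(1.26224) = 6.30 × 0.23289 = 1.4672 W/m².
CH₄: 0.036 × (√1955 − √749) = 0.036 × (44.2154 − 27.3679) = 0.036 × 16.8475 = 0.6065 W/m².
N₂O: 0.120 × (√319 − √268) = 0.120 × (17.8606 − 16.3707) = 0.120 × 1.4899 = 0.1788 W/m².
CFC-11: Δ = 259 − 4 = 255 ppt = 0.255 ppb; ΔF = 0.26 × 0.255 = 0.0663 W/m².
Total ΔF = 1.4672 + 0.6065 + 0.1788 + 0.0663 = 2.3188 W/m².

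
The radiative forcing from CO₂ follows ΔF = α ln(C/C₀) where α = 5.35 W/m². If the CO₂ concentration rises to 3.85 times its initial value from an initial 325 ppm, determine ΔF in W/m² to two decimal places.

ΔF = 7.21 W/m²

Because the forcing depends only on the ratio C/C₀, the initial concentration does not enter.
ΔF = 5.35 × ln(3.85) = 5.35 × 1.34807 = 7.2122 W/m².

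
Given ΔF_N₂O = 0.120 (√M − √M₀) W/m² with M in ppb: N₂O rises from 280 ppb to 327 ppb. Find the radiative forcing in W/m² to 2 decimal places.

ΔF = 0.16 W/m²

N₂O: 0.120 × (√327 − √280) = 0.120 × (18.0831 − 16.7332) = 0.120 × 1.3499 = 0.1620 W/m².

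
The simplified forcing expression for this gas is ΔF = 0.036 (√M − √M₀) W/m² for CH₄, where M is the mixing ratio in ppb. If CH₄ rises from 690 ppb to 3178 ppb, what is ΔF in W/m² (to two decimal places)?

CH₄: 0.036 × (√3178 − √690) = 0.036 × (56.3738 − 26.2679) = 0.036 × 30.1059 = 1.0838 W/m².

ΔF = 1.08 W/m²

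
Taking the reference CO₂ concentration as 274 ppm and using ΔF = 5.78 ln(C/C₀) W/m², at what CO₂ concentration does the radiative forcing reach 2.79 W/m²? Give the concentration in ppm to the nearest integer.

C ≈ 444 ppm

Set 5.78 ln(C/274) = 2.79, so ln(C/274) = 2.79/5.78 = 0.48270.
Then C/274 = e^0.48270 = 1.62044, giving C = 274 × 1.62044 = 444.00 ppm.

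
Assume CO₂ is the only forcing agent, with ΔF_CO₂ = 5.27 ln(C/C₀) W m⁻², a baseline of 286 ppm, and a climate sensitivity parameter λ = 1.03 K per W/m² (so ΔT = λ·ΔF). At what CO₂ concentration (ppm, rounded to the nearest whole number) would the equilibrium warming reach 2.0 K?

C ≈ 413 ppm

Required forcing: ΔF = ΔT/λ = 2.0/1.03 = 1.9417 W/m².
Then ln(C/286) = ΔF/5.27 = 1.9417/5.27 = 0.36844.
So C = 286 × e^0.36844 = 286 × 1.44548 = 413.41 ppm.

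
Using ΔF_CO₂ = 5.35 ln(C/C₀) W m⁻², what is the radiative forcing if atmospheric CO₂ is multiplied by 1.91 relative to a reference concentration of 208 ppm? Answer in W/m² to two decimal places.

ΔF = 3.46 W/m²

Because the forcing depends only on the ratio C/C₀, the initial concentration does not enter.
ΔF = 5.35 × ln(1.91) = 5.35 × 0.64710 = 3.4620 W/m².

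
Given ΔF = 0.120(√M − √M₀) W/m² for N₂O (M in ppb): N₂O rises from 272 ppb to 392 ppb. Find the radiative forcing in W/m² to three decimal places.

N₂O: 0.120 × (√392 − √272) = 0.120 × (19.7990 − 16.4924) = 0.120 × 3.3066 = 0.3968 W/m².

ΔF = 0.397 W/m²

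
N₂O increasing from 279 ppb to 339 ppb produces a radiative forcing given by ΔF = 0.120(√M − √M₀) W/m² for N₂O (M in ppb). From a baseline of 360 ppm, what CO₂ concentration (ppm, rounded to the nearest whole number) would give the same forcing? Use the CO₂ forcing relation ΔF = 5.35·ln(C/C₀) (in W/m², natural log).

C ≈ 374 ppm

N₂O forcing: 0.120 × (√339 − √279) = 0.120 × (18.4120 − 16.7033) = 0.120 × 1.7087 = 0.20504 W/m².
Set 5.35 ln(C/360) = 0.20504: ln(C/360) = 0.20504/5.35 = 0.03833, so C = 360 × e^0.03833 = 360 × 1.03907 = 374.07 ppm.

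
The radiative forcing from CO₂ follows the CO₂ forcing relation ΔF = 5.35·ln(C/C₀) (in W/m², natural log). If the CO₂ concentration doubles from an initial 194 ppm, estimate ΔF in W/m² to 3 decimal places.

ΔF = 3.708 W/m²

ΔF = 5.35 × ln(2) = 5.35 × 0.69315 = 3.7084 W/m².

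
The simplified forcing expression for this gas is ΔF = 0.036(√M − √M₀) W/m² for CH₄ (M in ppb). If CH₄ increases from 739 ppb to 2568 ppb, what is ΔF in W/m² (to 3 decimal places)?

CH₄: 0.036 × (√2568 − √739) = 0.036 × (50.6754 − 27.1846) = 0.036 × 23.4908 = 0.8457 W/m².

ΔF = 0.846 W/m²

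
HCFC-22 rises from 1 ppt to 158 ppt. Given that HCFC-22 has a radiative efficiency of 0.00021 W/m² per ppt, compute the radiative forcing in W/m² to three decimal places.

ΔF = 0.033 W/m²

HCFC-22: ΔF = 0.00021 × (158 − 1) = 0.00021 × 157 = 0.0330 W/m².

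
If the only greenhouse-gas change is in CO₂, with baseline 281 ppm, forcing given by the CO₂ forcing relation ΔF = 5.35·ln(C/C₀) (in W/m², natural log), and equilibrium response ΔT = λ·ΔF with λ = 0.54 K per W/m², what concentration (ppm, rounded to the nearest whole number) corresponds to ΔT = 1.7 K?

Required forcing: ΔF = ΔT/λ = 1.7/0.54 = 3.1481 W/m².
Then ln(C/281) = ΔF/5.35 = 3.1481/5.35 = 0.58843.
So C = 281 × e^0.58843 = 281 × 1.80116 = 506.13 ppm.

C ≈ 506 ppm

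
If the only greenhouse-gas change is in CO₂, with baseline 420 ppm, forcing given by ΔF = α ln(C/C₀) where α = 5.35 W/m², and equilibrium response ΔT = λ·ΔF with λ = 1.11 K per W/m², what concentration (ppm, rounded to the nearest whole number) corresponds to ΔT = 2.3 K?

Required forcing: ΔF = ΔT/λ = 2.3/1.11 = 2.0721 W/m².
Then ln(C/420) = ΔF/5.35 = 2.0721/5.35 = 0.38731.
So C = 420 × e^0.38731 = 420 × 1.47301 = 618.66 ppm.

C ≈ 619 ppm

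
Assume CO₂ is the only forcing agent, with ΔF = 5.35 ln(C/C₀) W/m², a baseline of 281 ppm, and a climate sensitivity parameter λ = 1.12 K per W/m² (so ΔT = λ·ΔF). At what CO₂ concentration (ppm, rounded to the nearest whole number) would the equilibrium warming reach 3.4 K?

Required forcing: ΔF = ΔT/λ = 3.4/1.12 = 3.0357 W/m².
Then ln(C/281) = ΔF/5.35 = 3.0357/5.35 = 0.56742.
So C = 281 × e^0.56742 = 281 × 1.76371 = 495.60 ppm.

C ≈ 496 ppm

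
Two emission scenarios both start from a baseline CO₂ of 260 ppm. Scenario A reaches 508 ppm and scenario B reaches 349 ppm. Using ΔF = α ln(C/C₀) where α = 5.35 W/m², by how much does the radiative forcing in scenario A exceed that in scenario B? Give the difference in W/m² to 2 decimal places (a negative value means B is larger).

ΔF_A = 5.35 ln(508/260) = 5.35 × 0.66980 = 3.5834 W/m².
ΔF_B = 5.35 ln(349/260) = 5.35 × 0.29439 = 1.5750 W/m².
Difference: 3.5834 − 1.5750 = 2.0084 W/m².

ΔF_A − ΔF_B = 2.01 W/m²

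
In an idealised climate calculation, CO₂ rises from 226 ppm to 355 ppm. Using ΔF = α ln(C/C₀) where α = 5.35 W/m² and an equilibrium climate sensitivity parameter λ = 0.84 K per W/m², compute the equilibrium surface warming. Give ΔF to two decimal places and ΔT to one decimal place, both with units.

ΔF = 2.42 W/m²; ΔT = 2.0 K

CO₂: 5.35 × ln(355/226) = 5.35 × ln(1.57080) = 5.35 × 0.45159 = 2.4160 W/m².
ΔT = λ ΔF = 0.84 × 2.42 = 2.0328 K.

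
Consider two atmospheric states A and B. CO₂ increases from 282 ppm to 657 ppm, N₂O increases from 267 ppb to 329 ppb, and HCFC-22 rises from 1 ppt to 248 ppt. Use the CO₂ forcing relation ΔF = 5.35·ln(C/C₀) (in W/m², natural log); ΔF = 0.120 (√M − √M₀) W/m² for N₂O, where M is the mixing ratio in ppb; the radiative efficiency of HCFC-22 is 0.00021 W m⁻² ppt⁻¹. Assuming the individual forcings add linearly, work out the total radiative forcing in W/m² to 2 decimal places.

CO₂: 5.35 × ln(657/282) = 5.35 × ln(2.32979) = 5.35 × 0.84578 = 4.5249 W/m².
N₂O: 0.120 × (√329 − √267) = 0.120 × (18.1384 − 16.3401) = 0.120 × 1.7983 = 0.2158 W/m².
HCFC-22: ΔF = 0.00021 × (248 − 1) = 0.00021 × 247 = 0.0519 W/m².
Total ΔF = 4.5249 + 0.2158 + 0.0519 = 4.7926 W/m².

ΔF = 4.79 W/m²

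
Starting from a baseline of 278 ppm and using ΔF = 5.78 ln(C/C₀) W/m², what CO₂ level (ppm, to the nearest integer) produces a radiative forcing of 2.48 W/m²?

C ≈ 427 ppm

Set 5.78 ln(C/278) = 2.48, so ln(C/278) = 2.48/5.78 = 0.42907.
Then C/278 = e^0.42907 = 1.53583, giving C = 278 × 1.53583 = 426.96 ppm.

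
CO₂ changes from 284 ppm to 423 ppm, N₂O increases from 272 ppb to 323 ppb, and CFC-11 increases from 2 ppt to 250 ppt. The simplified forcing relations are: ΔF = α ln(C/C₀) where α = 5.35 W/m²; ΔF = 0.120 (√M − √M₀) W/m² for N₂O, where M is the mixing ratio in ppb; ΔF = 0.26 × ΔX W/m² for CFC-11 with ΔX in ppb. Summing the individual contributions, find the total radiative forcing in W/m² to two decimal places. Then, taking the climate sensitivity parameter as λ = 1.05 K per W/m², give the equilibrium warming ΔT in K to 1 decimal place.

ΔF = 2.37 W/m²; ΔT = 2.5 K

CO₂: 5.35 × ln(423/284) = 5.35 × ln(1.48944) = 5.35 × 0.39840 = 2.1314 W/m².
N₂O: 0.120 × (√323 − √272) = 0.120 × (17.9722 − 16.4924) = 0.120 × 1.4798 = 0.1776 W/m².
CFC-11: Δ = 250 − 2 = 248 ppt = 0.248 ppb; ΔF = 0.26 × 0.248 = 0.0645 W/m².
Total ΔF = 2.1314 + 0.1776 + 0.0645 = 2.3735 W/m².
ΔT = λ ΔF = 1.05 × 2.37 = 2.4885 K.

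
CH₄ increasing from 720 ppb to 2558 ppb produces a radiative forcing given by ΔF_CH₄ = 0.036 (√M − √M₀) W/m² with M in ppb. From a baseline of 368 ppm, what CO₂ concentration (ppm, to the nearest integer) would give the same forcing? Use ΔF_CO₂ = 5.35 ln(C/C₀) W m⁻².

CH₄ forcing: 0.036 × (√2558 − √720) = 0.036 × (50.5767 − 26.8328) = 0.036 × 23.7439 = 0.85478 W/m².
Set 5.35 ln(C/368) = 0.85478: ln(C/368) = 0.85478/5.35 = 0.15977, so C = 368 × e^0.15977 = 368 × 1.17324 = 431.75 ppm.

C ≈ 432 ppm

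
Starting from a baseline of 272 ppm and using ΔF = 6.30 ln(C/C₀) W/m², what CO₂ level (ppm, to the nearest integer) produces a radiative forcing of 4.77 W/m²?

C ≈ 580 ppm

Set 6.30 ln(C/272) = 4.77, so ln(C/272) = 4.77/6.30 = 0.75714.
Then C/272 = e^0.75714 = 2.13217, giving C = 272 × 2.13217 = 579.95 ppm.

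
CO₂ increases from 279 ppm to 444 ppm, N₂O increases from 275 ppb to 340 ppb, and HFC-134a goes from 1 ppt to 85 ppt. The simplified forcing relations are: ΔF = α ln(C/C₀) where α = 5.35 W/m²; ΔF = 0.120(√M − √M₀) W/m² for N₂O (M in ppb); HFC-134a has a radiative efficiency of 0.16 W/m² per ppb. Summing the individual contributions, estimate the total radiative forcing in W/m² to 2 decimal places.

CO₂: 5.35 × ln(444/279) = 5.35 × ln(1.59140) = 5.35 × 0.46461 = 2.4857 W/m².
N₂O: 0.120 × (√340 − √275) = 0.120 × (18.4391 − 16.5831) = 0.120 × 1.8560 = 0.2227 W/m².
HFC-134a: Δ = 85 − 1 = 84 ppt = 0.084 ppb; ΔF = 0.16 × 0.084 = 0.0134 W/m².
Total ΔF = 2.4857 + 0.2227 + 0.0134 = 2.7218 W/m².

ΔF = 2.72 W/m²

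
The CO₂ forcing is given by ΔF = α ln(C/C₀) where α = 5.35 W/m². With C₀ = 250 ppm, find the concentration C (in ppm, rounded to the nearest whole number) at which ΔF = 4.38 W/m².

Set 5.35 ln(C/250) = 4.38, so ln(C/250) = 4.38/5.35 = 0.81869.
Then C/250 = e^0.81869 = 2.26753, giving C = 250 × 2.26753 = 566.88 ppm.

C ≈ 567 ppm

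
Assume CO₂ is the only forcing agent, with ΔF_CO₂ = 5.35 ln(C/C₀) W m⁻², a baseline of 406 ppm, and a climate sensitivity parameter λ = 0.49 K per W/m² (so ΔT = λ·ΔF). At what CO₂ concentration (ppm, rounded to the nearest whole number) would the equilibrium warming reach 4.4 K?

C ≈ 2175 ppm

Required forcing: ΔF = ΔT/λ = 4.4/0.49 = 8.9796 W/m².
Then ln(C/406) = ΔF/5.35 = 8.9796/5.35 = 1.67843.
So C = 406 × e^1.67843 = 406 × 5.35714 = 2175.00 ppm.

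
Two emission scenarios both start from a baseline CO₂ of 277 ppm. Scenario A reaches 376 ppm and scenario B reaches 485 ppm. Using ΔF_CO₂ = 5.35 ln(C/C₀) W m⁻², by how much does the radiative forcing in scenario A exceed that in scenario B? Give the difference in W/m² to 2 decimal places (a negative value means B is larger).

ΔF_A − ΔF_B = -1.36 W/m²

ΔF_A = 5.35 ln(376/277) = 5.35 × 0.30557 = 1.6348 W/m².
ΔF_B = 5.35 ln(485/277) = 5.35 × 0.56013 = 2.9967 W/m².
Difference: 1.6348 − 2.9967 = -1.3619 W/m².
(Equivalently, ΔF_A − ΔF_B = 5.35 ln(376/485) = 5.35 × -0.25456 = -1.3619 W/m².)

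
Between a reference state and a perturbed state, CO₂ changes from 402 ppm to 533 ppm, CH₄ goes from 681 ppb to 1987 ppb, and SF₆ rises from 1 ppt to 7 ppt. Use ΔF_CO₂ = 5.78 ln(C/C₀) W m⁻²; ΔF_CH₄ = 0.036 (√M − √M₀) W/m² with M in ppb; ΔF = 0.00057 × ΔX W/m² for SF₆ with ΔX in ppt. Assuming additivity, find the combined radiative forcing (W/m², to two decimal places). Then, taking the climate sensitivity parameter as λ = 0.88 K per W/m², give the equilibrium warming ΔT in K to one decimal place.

ΔF = 2.30 W/m²; ΔT = 2.0 K

CO₂: 5.78 × ln(533/402) = 5.78 × ln(1.32587) = 5.78 × 0.28207 = 1.6304 W/m².
CH₄: 0.036 × (√1987 − √681) = 0.036 × (44.5758 − 26.0960) = 0.036 × 18.4798 = 0.6653 W/m².
SF₆: ΔF = 0.00057 × (7 − 1) = 0.00057 × 6 = 0.0034 W/m².
Total ΔF = 1.6304 + 0.6653 + 0.0034 = 2.2991 W/m².
ΔT = λ ΔF = 0.88 × 2.30 = 2.0240 K.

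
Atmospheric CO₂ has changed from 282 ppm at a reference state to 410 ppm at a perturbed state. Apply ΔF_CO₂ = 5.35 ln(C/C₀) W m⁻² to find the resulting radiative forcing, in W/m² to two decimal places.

ΔF = 2.00 W/m²

CO₂: 5.35 × ln(410/282) = 5.35 × ln(1.45390) = 5.35 × 0.37425 = 2.0022 W/m².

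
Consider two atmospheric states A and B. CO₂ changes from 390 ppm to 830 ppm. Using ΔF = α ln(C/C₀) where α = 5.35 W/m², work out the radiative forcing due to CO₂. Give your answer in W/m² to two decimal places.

CO₂ absorption bands are partially saturated, so forcing scales with the logarithm of the concentration ratio.
CO₂: 5.35 × ln(830/390) = 5.35 × ln(2.12821) = 5.35 × 0.75528 = 4.0407 W/m².

ΔF = 4.04 W/m²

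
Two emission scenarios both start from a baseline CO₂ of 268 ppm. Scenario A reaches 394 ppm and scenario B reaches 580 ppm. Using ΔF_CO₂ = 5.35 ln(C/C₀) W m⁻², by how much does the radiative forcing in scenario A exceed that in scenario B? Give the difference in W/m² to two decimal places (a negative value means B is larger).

ΔF_A = 5.35 ln(394/268) = 5.35 × 0.38536 = 2.0617 W/m².
ΔF_B = 5.35 ln(580/268) = 5.35 × 0.77204 = 4.1304 W/m².
Difference: 2.0617 − 4.1304 = -2.0687 W/m².
(Equivalently, ΔF_A − ΔF_B = 5.35 ln(394/580) = 5.35 × -0.38668 = -2.0687 W/m².)

ΔF_A − ΔF_B = -2.07 W/m²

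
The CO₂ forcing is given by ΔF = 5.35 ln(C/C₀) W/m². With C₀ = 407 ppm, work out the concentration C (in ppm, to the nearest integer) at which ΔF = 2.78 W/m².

Set 5.35 ln(C/407) = 2.78, so ln(C/407) = 2.78/5.35 = 0.51963.
Then C/407 = e^0.51963 = 1.68141, giving C = 407 × 1.68141 = 684.33 ppm.

C ≈ 684 ppm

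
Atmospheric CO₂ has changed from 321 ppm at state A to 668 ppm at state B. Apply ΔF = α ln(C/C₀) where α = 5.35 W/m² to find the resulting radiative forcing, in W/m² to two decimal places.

CO₂: 5.35 × ln(668/321) = 5.35 × ln(2.08100) = 5.35 × 0.73285 = 3.9207 W/m².

ΔF = 3.92 W/m²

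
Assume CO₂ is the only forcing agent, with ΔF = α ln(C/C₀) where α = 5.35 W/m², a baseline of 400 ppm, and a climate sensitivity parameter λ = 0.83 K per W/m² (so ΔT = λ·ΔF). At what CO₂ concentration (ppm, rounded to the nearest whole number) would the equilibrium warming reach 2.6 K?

Required forcing: ΔF = ΔT/λ = 2.6/0.83 = 3.1325 W/m².
Then ln(C/400) = ΔF/5.35 = 3.1325/5.35 = 0.58551.
So C = 400 × e^0.58551 = 400 × 1.79591 = 718.36 ppm.

C ≈ 718 ppm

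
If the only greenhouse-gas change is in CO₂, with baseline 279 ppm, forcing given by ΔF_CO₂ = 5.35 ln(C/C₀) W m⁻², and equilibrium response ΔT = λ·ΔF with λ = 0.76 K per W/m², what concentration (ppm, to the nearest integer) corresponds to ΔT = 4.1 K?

Required forcing: ΔF = ΔT/λ = 4.1/0.76 = 5.3947 W/m².
Then ln(C/279) = ΔF/5.35 = 5.3947/5.35 = 1.00836.
So C = 279 × e^1.00836 = 279 × 2.74110 = 764.77 ppm.

C ≈ 765 ppm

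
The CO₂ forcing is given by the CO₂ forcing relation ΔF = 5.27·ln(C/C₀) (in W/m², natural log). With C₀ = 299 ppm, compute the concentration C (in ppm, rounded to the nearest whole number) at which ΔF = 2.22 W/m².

C ≈ 456 ppm

Set 5.27 ln(C/299) = 2.22, so ln(C/299) = 2.22/5.27 = 0.42125.
Then C/299 = e^0.42125 = 1.52387, giving C = 299 × 1.52387 = 455.64 ppm.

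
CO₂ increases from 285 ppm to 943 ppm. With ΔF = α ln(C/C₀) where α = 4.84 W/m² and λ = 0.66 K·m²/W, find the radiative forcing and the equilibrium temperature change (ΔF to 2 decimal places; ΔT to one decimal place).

CO₂: 4.84 × ln(943/285) = 4.84 × ln(3.30877) = 4.84 × 1.19658 = 5.7914 W/m².
ΔT = λ ΔF = 0.66 × 5.79 = 3.8214 K.

ΔF = 5.79 W/m²; ΔT = 3.8 K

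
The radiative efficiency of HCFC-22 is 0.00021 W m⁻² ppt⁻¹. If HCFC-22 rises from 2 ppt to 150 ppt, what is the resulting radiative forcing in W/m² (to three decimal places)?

HCFC-22: ΔF = 0.00021 × (150 − 2) = 0.00021 × 148 = 0.0311 W/m².

ΔF = 0.031 W/m²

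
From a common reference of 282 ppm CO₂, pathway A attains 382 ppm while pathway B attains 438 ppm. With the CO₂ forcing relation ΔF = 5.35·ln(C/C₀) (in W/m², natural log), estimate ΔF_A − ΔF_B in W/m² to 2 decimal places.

ΔF_A − ΔF_B = -0.73 W/m²

ΔF_A = 5.35 ln(382/282) = 5.35 × 0.30351 = 1.6238 W/m².
ΔF_B = 5.35 ln(438/282) = 5.35 × 0.44031 = 2.3557 W/m².
Difference: 1.6238 − 2.3557 = -0.7319 W/m².
(Equivalently, ΔF_A − ΔF_B = 5.35 ln(382/438) = 5.35 × -0.13680 = -0.7319 W/m².)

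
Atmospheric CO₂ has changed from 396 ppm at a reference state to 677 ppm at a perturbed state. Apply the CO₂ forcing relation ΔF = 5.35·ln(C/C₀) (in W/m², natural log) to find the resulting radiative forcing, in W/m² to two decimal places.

ΔF = 2.87 W/m²

CO₂: 5.35 × ln(677/396) = 5.35 × ln(1.70960) = 5.35 × 0.53626 = 2.8690 W/m².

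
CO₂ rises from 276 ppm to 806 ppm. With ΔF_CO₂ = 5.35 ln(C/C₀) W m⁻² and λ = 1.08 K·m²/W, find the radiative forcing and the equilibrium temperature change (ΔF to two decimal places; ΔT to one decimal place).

ΔF = 5.73 W/m²; ΔT = 6.2 K

CO₂: 5.35 × ln(806/276) = 5.35 × ln(2.92029) = 5.35 × 1.07168 = 5.7335 W/m².
ΔT = λ ΔF = 1.08 × 5.73 = 6.1884 K.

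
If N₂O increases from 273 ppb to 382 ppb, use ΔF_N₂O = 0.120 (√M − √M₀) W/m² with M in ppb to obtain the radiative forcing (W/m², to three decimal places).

N₂O: 0.120 × (√382 − √273) = 0.120 × (19.5448 − 16.5227) = 0.120 × 3.0221 = 0.3627 W/m².

ΔF = 0.363 W/m²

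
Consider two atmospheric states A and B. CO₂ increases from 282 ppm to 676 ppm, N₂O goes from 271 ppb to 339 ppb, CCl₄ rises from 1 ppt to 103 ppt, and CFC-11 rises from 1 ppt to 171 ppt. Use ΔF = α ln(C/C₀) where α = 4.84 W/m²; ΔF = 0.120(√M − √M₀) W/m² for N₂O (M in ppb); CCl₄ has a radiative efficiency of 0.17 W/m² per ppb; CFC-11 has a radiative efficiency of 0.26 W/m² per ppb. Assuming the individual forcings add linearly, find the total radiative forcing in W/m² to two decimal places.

ΔF = 4.53 W/m²

CO₂: 4.84 × ln(676/282) = 4.84 × ln(2.39716) = 4.84 × 0.87428 = 4.2315 W/m².
N₂O: 0.120 × (√339 − √271) = 0.120 × (18.4120 − 16.4621) = 0.120 × 1.9499 = 0.2340 W/m².
CCl₄: Δ = 103 − 1 = 102 ppt = 0.102 ppb; ΔF = 0.17 × 0.102 = 0.0173 W/m².
CFC-11: Δ = 171 − 1 = 170 ppt = 0.170 ppb; ΔF = 0.26 × 0.170 = 0.0442 W/m².
Total ΔF = 4.2315 + 0.2340 + 0.0173 + 0.0442 = 4.5270 W/m².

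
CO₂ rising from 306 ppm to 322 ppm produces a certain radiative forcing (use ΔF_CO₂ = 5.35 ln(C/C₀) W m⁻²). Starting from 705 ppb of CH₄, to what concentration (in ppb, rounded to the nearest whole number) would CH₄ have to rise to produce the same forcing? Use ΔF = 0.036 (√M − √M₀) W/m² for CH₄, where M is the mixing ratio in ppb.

M ≈ 1165 ppb

CO₂ forcing: 5.35 × ln(322/306) = 5.35 × 0.050966 = 0.27267 W/m².
Set 0.036(√M − √705) = 0.27267: √M = 0.27267/0.036 + √705 = 7.5742 + 26.5518 = 34.1260.
M = (34.1260)² = 1164.58 ppb.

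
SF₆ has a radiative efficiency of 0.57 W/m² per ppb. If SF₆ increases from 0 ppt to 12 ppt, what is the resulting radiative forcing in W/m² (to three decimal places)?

SF₆: Δ = 12 − 0 = 12 ppt = 0.012 ppb; ΔF = 0.57 × 0.012 = 0.0068 W/m².

ΔF = 0.007 W/m²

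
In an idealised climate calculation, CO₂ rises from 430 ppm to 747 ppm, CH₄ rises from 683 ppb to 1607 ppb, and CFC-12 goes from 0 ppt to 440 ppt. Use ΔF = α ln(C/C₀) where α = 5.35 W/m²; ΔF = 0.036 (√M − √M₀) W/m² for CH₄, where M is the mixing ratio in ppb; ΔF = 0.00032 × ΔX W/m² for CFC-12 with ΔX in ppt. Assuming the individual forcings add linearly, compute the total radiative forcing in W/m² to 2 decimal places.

CO₂: 5.35 × ln(747/430) = 5.35 × ln(1.73721) = 5.35 × 0.55228 = 2.9547 W/m².
CH₄: 0.036 × (√1607 − √683) = 0.036 × (40.0874 − 26.1343) = 0.036 × 13.9531 = 0.5023 W/m².
CFC-12: ΔF = 0.00032 × (440 − 0) = 0.00032 × 440 = 0.1408 W/m².
Total ΔF = 2.9547 + 0.5023 + 0.1408 = 3.5978 W/m².

ΔF = 3.60 W/m²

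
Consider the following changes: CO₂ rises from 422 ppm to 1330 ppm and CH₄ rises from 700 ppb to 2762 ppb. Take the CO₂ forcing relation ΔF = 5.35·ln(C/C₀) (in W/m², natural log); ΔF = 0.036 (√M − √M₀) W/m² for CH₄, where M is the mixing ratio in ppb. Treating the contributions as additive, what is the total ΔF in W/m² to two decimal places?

CO₂: 5.35 × ln(1330/422) = 5.35 × ln(3.15166) = 5.35 × 1.14793 = 6.1414 W/m².
CH₄: 0.036 × (√2762 − √700) = 0.036 × (52.5547 − 26.4575) = 0.036 × 26.0972 = 0.9395 W/m².
Total ΔF = 6.1414 + 0.9395 = 7.0809 W/m².

ΔF = 7.08 W/m²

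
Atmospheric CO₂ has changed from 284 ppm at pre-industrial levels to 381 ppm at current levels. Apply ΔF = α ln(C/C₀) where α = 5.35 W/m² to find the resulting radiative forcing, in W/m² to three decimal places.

ΔF = 1.572 W/m²

CO₂: 5.35 × ln(381/284) = 5.35 × ln(1.34155) = 5.35 × 0.29383 = 1.5720 W/m².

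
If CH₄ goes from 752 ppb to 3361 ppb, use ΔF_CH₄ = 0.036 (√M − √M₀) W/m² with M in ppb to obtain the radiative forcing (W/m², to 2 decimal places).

CH₄: 0.036 × (√3361 − √752) = 0.036 × (57.9741 − 27.4226) = 0.036 × 30.5515 = 1.0999 W/m².

ΔF = 1.10 W/m²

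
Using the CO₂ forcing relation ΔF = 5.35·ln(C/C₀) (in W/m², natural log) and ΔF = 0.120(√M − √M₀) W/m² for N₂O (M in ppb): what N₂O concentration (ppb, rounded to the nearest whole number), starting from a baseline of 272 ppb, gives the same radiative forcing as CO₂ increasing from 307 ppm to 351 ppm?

M ≈ 505 ppb

CO₂ forcing: 5.35 × ln(351/307) = 5.35 × 0.133938 = 0.71657 W/m².
Set 0.120(√M − √272) = 0.71657: √M = 0.71657/0.120 + √272 = 5.9714 + 16.4924 = 22.4638.
M = (22.4638)² = 504.62 ppb.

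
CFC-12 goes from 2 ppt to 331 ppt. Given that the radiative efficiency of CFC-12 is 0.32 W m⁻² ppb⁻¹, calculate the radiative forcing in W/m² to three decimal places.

ΔF = 0.105 W/m²

CFC-12: Δ = 331 − 2 = 329 ppt = 0.329 ppb; ΔF = 0.32 × 0.329 = 0.1053 W/m².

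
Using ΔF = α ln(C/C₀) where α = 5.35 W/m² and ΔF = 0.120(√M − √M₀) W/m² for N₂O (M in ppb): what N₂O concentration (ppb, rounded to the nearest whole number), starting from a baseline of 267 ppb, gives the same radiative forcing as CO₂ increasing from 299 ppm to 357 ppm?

M ≈ 588 ppb

CO₂ forcing: 5.35 × ln(357/299) = 5.35 × 0.177292 = 0.94851 W/m².
Set 0.120(√M − √267) = 0.94851: √M = 0.94851/0.120 + √267 = 7.9043 + 16.3401 = 24.2444.
M = (24.2444)² = 587.79 ppb.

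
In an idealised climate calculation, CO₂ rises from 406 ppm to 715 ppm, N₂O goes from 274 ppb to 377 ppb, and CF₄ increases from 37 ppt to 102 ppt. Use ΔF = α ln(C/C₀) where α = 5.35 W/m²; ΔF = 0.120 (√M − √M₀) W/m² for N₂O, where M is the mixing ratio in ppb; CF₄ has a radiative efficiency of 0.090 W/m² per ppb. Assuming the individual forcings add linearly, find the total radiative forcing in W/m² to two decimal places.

ΔF = 3.38 W/m²

CO₂: 5.35 × ln(715/406) = 5.35 × ln(1.76108) = 5.35 × 0.56593 = 3.0277 W/m².
N₂O: 0.120 × (√377 − √274) = 0.120 × (19.4165 − 16.5529) = 0.120 × 2.8636 = 0.3436 W/m².
CF₄: Δ = 102 − 37 = 65 ppt = 0.065 ppb; ΔF = 0.090 × 0.065 = 0.0059 W/m².
Total ΔF = 3.0277 + 0.3436 + 0.0059 = 3.3772 W/m².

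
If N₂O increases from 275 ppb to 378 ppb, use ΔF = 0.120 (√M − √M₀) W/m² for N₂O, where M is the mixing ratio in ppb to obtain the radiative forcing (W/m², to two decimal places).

N₂O: 0.120 × (√378 − √275) = 0.120 × (19.4422 − 16.5831) = 0.120 × 2.8591 = 0.3431 W/m².

ΔF = 0.34 W/m²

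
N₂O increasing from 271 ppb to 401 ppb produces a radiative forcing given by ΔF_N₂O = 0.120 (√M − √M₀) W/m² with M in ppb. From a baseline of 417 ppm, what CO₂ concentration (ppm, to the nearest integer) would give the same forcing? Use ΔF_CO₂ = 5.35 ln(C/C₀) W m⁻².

C ≈ 452 ppm

N₂O forcing: 0.120 × (√401 − √271) = 0.120 × (20.0250 − 16.4621) = 0.120 × 3.5629 = 0.42755 W/m².
Set 5.35 ln(C/417) = 0.42755: ln(C/417) = 0.42755/5.35 = 0.07992, so C = 417 × e^0.07992 = 417 × 1.08320 = 451.69 ppm.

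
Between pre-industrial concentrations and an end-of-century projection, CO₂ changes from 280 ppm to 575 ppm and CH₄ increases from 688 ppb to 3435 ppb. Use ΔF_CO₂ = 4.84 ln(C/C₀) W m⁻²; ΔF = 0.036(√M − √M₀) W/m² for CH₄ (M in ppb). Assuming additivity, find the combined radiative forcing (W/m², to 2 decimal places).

CO₂: 4.84 × ln(575/280) = 4.84 × ln(2.05357) = 4.84 × 0.71958 = 3.4828 W/m².
CH₄: 0.036 × (√3435 − √688) = 0.036 × (58.6089 − 26.2298) = 0.036 × 32.3791 = 1.1656 W/m².
Total ΔF = 3.4828 + 1.1656 = 4.6484 W/m².

ΔF = 4.65 W/m²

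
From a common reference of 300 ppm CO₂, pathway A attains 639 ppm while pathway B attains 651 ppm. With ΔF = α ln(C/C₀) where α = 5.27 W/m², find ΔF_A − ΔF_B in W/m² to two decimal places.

ΔF_A − ΔF_B = -0.10 W/m²

ΔF_A = 5.27 ln(639/300) = 5.27 × 0.75612 = 3.9848 W/m².
ΔF_B = 5.27 ln(651/300) = 5.27 × 0.77473 = 4.0828 W/m².
Difference: 3.9848 − 4.0828 = -0.0980 W/m².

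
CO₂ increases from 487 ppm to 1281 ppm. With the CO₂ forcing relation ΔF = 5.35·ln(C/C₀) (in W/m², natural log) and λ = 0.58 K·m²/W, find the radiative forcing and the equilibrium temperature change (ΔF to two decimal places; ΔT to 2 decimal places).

ΔF = 5.17 W/m²; ΔT = 3.00 K

CO₂: 5.35 × ln(1281/487) = 5.35 × ln(2.63039) = 5.35 × 0.96713 = 5.1741 W/m².
ΔT = λ ΔF = 0.58 × 5.17 = 2.9986 K.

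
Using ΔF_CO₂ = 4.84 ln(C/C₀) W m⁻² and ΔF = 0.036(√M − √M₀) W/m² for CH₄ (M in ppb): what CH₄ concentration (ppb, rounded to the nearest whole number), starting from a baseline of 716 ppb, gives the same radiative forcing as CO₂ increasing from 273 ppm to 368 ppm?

CO₂ forcing: 4.84 × ln(368/273) = 4.84 × 0.298611 = 1.44528 W/m².
Set 0.036(√M − √716) = 1.44528: √M = 1.44528/0.036 + √716 = 40.1467 + 26.7582 = 66.9049.
M = (66.9049)² = 4476.27 ppb.

M ≈ 4476 ppb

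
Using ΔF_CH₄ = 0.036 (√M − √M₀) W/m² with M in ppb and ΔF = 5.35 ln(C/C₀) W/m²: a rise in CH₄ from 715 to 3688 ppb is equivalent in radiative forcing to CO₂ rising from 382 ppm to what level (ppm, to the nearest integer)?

CH₄ forcing: 0.036 × (√3688 − √715) = 0.036 × (60.7289 − 26.7395) = 0.036 × 33.9894 = 1.22362 W/m².
Set 5.35 ln(C/382) = 1.22362: ln(C/382) = 1.22362/5.35 = 0.22871, so C = 382 × e^0.22871 = 382 × 1.25698 = 480.17 ppm.

C ≈ 480 ppm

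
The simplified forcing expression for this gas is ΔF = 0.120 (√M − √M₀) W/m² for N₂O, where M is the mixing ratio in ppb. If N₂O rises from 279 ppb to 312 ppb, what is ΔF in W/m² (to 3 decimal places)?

ΔF = 0.115 W/m²

N₂O: 0.120 × (√312 − √279) = 0.120 × (17.6635 − 16.7033) = 0.120 × 0.9602 = 0.1152 W/m².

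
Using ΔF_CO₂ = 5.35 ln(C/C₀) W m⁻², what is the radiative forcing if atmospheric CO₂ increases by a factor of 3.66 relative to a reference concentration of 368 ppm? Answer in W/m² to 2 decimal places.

ΔF = 6.94 W/m²

Because the forcing depends only on the ratio C/C₀, the initial concentration does not enter.
ΔF = 5.35 × ln(3.66) = 5.35 × 1.29746 = 6.9414 W/m².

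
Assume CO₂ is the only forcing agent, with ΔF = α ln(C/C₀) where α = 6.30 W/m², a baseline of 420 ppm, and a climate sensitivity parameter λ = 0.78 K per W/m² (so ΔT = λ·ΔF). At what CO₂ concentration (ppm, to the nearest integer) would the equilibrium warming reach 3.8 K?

Required forcing: ΔF = ΔT/λ = 3.8/0.78 = 4.8718 W/m².
Then ln(C/420) = ΔF/6.30 = 4.8718/6.30 = 0.77330.
So C = 420 × e^0.77330 = 420 × 2.16691 = 910.10 ppm.

C ≈ 910 ppm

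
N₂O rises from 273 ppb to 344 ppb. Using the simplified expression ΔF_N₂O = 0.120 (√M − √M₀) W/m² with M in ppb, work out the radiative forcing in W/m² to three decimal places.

ΔF = 0.243 W/m²

N₂O: 0.120 × (√344 − √273) = 0.120 × (18.5472 − 16.5227) = 0.120 × 2.0245 = 0.2429 W/m².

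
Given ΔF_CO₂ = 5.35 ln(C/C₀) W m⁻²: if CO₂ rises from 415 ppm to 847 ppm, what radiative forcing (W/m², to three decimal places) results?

ΔF = 3.817 W/m²

CO₂: 5.35 × ln(847/415) = 5.35 × ln(2.04096) = 5.35 × 0.71342 = 3.8168 W/m².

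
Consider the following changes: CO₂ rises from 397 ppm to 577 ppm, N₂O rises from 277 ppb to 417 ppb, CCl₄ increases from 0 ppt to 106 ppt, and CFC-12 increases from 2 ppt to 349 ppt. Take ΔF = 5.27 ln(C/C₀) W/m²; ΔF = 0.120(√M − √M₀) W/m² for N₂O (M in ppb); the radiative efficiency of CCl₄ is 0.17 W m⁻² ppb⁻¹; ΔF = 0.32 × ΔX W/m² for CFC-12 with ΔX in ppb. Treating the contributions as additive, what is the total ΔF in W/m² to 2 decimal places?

ΔF = 2.55 W/m²

CO₂: 5.27 × ln(577/397) = 5.27 × ln(1.45340) = 5.27 × 0.37391 = 1.9705 W/m².
N₂O: 0.120 × (√417 − √277) = 0.120 × (20.4206 − 16.6433) = 0.120 × 3.7773 = 0.4533 W/m².
CCl₄: Δ = 106 − 0 = 106 ppt = 0.106 ppb; ΔF = 0.17 × 0.106 = 0.0180 W/m².
CFC-12: Δ = 349 − 2 = 347 ppt = 0.347 ppb; ΔF = 0.32 × 0.347 = 0.1110 W/m².
Total ΔF = 1.9705 + 0.4533 + 0.0180 + 0.1110 = 2.5528 W/m².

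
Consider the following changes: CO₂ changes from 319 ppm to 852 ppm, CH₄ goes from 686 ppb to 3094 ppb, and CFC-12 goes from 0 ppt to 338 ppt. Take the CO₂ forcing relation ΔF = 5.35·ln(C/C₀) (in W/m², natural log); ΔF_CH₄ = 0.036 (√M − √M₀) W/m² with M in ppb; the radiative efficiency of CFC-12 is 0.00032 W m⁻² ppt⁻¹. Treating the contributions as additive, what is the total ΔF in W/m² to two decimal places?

CO₂: 5.35 × ln(852/319) = 5.35 × ln(2.67085) = 5.35 × 0.98240 = 5.2558 W/m².
CH₄: 0.036 × (√3094 − √686) = 0.036 × (55.6237 − 26.1916) = 0.036 × 29.4321 = 1.0596 W/m².
CFC-12: ΔF = 0.00032 × (338 − 0) = 0.00032 × 338 = 0.1082 W/m².
Total ΔF = 5.2558 + 1.0596 + 0.1082 = 6.4236 W/m².

ΔF = 6.42 W/m²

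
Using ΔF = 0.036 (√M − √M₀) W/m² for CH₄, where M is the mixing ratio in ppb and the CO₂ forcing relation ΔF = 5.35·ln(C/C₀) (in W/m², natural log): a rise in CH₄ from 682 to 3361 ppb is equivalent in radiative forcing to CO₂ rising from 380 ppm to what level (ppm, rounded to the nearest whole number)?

CH₄ forcing: 0.036 × (√3361 − √682) = 0.036 × (57.9741 − 26.1151) = 0.036 × 31.8590 = 1.14692 W/m².
Set 5.35 ln(C/380) = 1.14692: ln(C/380) = 1.14692/5.35 = 0.21438, so C = 380 × e^0.21438 = 380 × 1.23909 = 470.85 ppm.

C ≈ 471 ppm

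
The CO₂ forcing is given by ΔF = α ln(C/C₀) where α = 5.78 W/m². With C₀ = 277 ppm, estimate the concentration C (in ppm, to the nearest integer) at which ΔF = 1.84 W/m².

Set 5.78 ln(C/277) = 1.84, so ln(C/277) = 1.84/5.78 = 0.31834.
Then C/277 = e^0.31834 = 1.37484, giving C = 277 × 1.37484 = 380.83 ppm.

C ≈ 381 ppm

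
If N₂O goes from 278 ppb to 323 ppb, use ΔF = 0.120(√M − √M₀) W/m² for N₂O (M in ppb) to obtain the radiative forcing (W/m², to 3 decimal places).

N₂O: 0.120 × (√323 − √278) = 0.120 × (17.9722 − 16.6733) = 0.120 × 1.2989 = 0.1559 W/m².

ΔF = 0.156 W/m²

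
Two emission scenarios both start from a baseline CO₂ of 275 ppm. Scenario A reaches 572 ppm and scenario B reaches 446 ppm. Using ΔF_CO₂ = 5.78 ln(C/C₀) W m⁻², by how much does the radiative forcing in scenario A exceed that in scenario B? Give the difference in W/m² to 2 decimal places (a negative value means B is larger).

ΔF_A − ΔF_B = 1.44 W/m²

ΔF_A = 5.78 ln(572/275) = 5.78 × 0.73237 = 4.2331 W/m².
ΔF_B = 5.78 ln(446/275) = 5.78 × 0.48355 = 2.7949 W/m².
Difference: 4.2331 − 2.7949 = 1.4382 W/m².
(Equivalently, ΔF_A − ΔF_B = 5.78 ln(572/446) = 5.78 × 0.24882 = 1.4382 W/m².)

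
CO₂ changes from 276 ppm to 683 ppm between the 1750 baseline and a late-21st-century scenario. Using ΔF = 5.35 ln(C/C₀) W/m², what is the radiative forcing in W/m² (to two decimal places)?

CO₂: 5.35 × ln(683/276) = 5.35 × ln(2.47464) = 5.35 × 0.90609 = 4.8476 W/m².

ΔF = 4.85 W/m²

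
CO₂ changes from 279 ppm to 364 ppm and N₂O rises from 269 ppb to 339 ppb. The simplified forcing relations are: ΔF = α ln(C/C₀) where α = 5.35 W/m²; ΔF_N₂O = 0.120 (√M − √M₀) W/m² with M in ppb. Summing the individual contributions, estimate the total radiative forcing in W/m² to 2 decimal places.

ΔF = 1.66 W/m²

CO₂: 5.35 × ln(364/279) = 5.35 × ln(1.30466) = 5.35 × 0.26594 = 1.4228 W/m².
N₂O: 0.120 × (√339 − √269) = 0.120 × (18.4120 − 16.4012) = 0.120 × 2.0108 = 0.2413 W/m².
Total ΔF = 1.4228 + 0.2413 = 1.6641 W/m².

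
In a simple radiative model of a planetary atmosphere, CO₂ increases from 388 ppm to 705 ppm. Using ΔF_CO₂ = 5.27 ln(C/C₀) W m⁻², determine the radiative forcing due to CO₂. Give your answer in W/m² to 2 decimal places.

CO₂: 5.27 × ln(705/388) = 5.27 × ln(1.81701) = 5.27 × 0.59719 = 3.1472 W/m².

ΔF = 3.15 W/m²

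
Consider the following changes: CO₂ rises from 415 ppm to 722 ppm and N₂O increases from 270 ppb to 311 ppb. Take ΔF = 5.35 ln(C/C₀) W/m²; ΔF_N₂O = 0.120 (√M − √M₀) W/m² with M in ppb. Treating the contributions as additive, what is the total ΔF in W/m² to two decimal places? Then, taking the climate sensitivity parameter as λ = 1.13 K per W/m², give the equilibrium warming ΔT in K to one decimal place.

CO₂: 5.35 × ln(722/415) = 5.35 × ln(1.73976) = 5.35 × 0.55375 = 2.9626 W/m².
N₂O: 0.120 × (√311 − √270) = 0.120 × (17.6352 − 16.4317) = 0.120 × 1.2035 = 0.1444 W/m².
Total ΔF = 2.9626 + 0.1444 = 3.1070 W/m².
ΔT = λ ΔF = 1.13 × 3.11 = 3.5143 K.

ΔF = 3.11 W/m²; ΔT = 3.5 K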